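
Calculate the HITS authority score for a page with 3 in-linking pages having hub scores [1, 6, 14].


Authority = sum of hub scores of in-linkers
In-link 1: hub score = 1
In-link 2: hub score = 6
In-link 3: hub score = 14
Authority = 1 + 6 + 14 = 21

21


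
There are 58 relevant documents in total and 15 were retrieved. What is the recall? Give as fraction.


Recall = retrieved_relevant / total_relevant
= 15 / 58
= 15 / (15 + 43)
= 15/58

15/58


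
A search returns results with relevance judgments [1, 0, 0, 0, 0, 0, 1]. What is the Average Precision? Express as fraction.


Computing P@k for each relevant position:
Position 1: relevant, P@1 = 1/1 = 1
Position 2: not relevant
Position 3: not relevant
Position 4: not relevant
Position 5: not relevant
Position 6: not relevant
Position 7: relevant, P@7 = 2/7 = 2/7
Sum of P@k = 1 + 2/7 = 9/7
AP = 9/7 / 2 = 9/14

9/14


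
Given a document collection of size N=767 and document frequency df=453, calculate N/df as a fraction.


IDF ratio = N / df
= 767 / 453
= 767/453

767/453


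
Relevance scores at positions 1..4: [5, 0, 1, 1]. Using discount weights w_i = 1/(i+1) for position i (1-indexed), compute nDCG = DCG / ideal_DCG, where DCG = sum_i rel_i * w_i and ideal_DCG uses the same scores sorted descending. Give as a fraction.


Position discount weights w_i = 1/(i+1) for i=1..4:
Weights = [1/2, 1/3, 1/4, 1/5]
Actual relevance: [5, 0, 1, 1]
DCG = 5/2 + 0/3 + 1/4 + 1/5 = 59/20
Ideal relevance (sorted desc): [5, 1, 1, 0]
Ideal DCG = 5/2 + 1/3 + 1/4 + 0/5 = 37/12
nDCG = DCG / ideal_DCG = 59/20 / 37/12 = 177/185

177/185


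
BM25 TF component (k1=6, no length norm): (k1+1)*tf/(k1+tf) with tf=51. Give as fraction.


BM25 TF component = (k1+1)*tf / (k1+tf)
k1 = 6, tf = 51
Numerator = (6+1)*51 = 357
Denominator = 6 + 51 = 57
= 357/57 = 119/19

119/19


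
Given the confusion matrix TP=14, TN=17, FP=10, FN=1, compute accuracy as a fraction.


Accuracy = (TP + TN) / (TP + TN + FP + FN)
TP + TN = 14 + 17 = 31
Total = 14 + 17 + 10 + 1 = 42
Accuracy = 31 / 42 = 31/42

31/42


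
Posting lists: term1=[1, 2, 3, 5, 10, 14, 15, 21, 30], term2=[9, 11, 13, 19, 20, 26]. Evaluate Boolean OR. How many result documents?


Boolean OR: find union of posting lists
term1 docs: [1, 2, 3, 5, 10, 14, 15, 21, 30]
term2 docs: [9, 11, 13, 19, 20, 26]
Union: [1, 2, 3, 5, 9, 10, 11, 13, 14, 15, 19, 20, 21, 26, 30]
|union| = 15

15


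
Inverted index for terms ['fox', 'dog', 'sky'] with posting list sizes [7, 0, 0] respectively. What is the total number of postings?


Summing posting list sizes:
'fox': 7 postings
'dog': 0 postings
'sky': 0 postings
Total = 7 + 0 + 0 = 7

7


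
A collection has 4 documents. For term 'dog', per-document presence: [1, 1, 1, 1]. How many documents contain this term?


Checking each document for 'dog':
Doc 1: present
Doc 2: present
Doc 3: present
Doc 4: present
df = sum of presences = 1 + 1 + 1 + 1 = 4

4


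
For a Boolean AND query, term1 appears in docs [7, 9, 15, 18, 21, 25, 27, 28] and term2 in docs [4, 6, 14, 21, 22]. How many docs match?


Boolean AND: find intersection of posting lists
term1 docs: [7, 9, 15, 18, 21, 25, 27, 28]
term2 docs: [4, 6, 14, 21, 22]
Intersection: [21]
|intersection| = 1

1


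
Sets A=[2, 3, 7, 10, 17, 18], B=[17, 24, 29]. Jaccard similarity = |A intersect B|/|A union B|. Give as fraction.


A intersect B = [17]
|A intersect B| = 1
A union B = [2, 3, 7, 10, 17, 18, 24, 29]
|A union B| = 8
Jaccard = 1/8 = 1/8

1/8


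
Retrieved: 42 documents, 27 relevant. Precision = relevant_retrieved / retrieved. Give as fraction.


Precision = relevant_retrieved / total_retrieved
= 27 / 42
= 27 / (27 + 15)
= 9/14

9/14


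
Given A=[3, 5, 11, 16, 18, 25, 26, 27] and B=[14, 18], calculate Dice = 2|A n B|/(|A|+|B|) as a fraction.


A intersect B = [18]
|A intersect B| = 1
|A| = 8, |B| = 2
Dice = 2*1 / (8+2)
= 2 / 10 = 1/5

1/5


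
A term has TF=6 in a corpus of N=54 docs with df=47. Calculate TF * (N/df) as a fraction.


TF * (N/df)
= 6 * (54/47)
= 6 * 54/47
= 324/47

324/47


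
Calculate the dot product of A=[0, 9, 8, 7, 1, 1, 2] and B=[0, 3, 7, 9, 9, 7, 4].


Dot product = sum of element-wise products
A[0]*B[0] = 0*0 = 0
A[1]*B[1] = 9*3 = 27
A[2]*B[2] = 8*7 = 56
A[3]*B[3] = 7*9 = 63
A[4]*B[4] = 1*9 = 9
A[5]*B[5] = 1*7 = 7
A[6]*B[6] = 2*4 = 8
Sum = 0 + 27 + 56 + 63 + 9 + 7 + 8 = 170

170


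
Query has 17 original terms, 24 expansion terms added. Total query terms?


Original terms: 17
Expansion terms: 24
Total = 17 + 24 = 41

41


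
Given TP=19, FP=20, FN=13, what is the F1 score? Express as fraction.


F1 = 2 * P * R / (P + R)
P = TP/(TP+FP) = 19/39 = 19/39
R = TP/(TP+FN) = 19/32 = 19/32
2 * P * R = 2 * 19/39 * 19/32 = 361/624
P + R = 19/39 + 19/32 = 1349/1248
F1 = 361/624 / 1349/1248 = 38/71

38/71


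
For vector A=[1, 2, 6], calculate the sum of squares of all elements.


|A|^2 = sum of squared components
A[0]^2 = 1^2 = 1
A[1]^2 = 2^2 = 4
A[2]^2 = 6^2 = 36
Sum = 1 + 4 + 36 = 41

41


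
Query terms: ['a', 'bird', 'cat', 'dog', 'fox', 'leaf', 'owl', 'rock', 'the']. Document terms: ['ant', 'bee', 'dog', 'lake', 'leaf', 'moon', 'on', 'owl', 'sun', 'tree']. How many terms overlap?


Query terms: ['a', 'bird', 'cat', 'dog', 'fox', 'leaf', 'owl', 'rock', 'the']
Document terms: ['ant', 'bee', 'dog', 'lake', 'leaf', 'moon', 'on', 'owl', 'sun', 'tree']
Common terms: ['dog', 'leaf', 'owl']
Overlap count = 3

3


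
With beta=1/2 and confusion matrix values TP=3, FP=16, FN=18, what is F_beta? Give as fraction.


P = TP/(TP+FP) = 3/19 = 3/19
R = TP/(TP+FN) = 3/21 = 1/7
beta^2 = 1/2^2 = 1/4
(1 + beta^2) = 5/4
Numerator = (1+beta^2)*P*R = 15/532
Denominator = beta^2*P + R = 3/76 + 1/7 = 97/532
F_beta = 15/97

15/97


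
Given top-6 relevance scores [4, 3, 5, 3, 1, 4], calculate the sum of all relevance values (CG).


Cumulative Gain = sum of relevance scores
Position 1: rel=4, running sum=4
Position 2: rel=3, running sum=7
Position 3: rel=5, running sum=12
Position 4: rel=3, running sum=15
Position 5: rel=1, running sum=16
Position 6: rel=4, running sum=20
CG = 20

20


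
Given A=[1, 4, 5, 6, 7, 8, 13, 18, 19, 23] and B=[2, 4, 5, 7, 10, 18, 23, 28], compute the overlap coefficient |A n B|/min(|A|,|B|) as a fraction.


A intersect B = [4, 5, 7, 18, 23]
|A intersect B| = 5
min(|A|, |B|) = min(10, 8) = 8
Overlap = 5 / 8 = 5/8

5/8


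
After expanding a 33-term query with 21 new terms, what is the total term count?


Original terms: 33
Expansion terms: 21
Total = 33 + 21 = 54

54


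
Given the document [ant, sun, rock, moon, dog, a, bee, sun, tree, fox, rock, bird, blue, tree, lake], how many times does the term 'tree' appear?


Document has 15 words
Scanning for 'tree':
Found at positions: [8, 13]
Count = 2

2


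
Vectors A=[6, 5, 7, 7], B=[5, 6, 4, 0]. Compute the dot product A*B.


Dot product = sum of element-wise products
A[0]*B[0] = 6*5 = 30
A[1]*B[1] = 5*6 = 30
A[2]*B[2] = 7*4 = 28
A[3]*B[3] = 7*0 = 0
Sum = 30 + 30 + 28 + 0 = 88

88


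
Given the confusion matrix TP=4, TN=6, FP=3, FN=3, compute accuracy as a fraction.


Accuracy = (TP + TN) / (TP + TN + FP + FN)
TP + TN = 4 + 6 = 10
Total = 4 + 6 + 3 + 3 = 16
Accuracy = 10 / 16 = 5/8

5/8


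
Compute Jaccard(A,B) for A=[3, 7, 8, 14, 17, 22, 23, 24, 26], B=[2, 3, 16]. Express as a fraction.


A intersect B = [3]
|A intersect B| = 1
A union B = [2, 3, 7, 8, 14, 16, 17, 22, 23, 24, 26]
|A union B| = 11
Jaccard = 1/11 = 1/11

1/11


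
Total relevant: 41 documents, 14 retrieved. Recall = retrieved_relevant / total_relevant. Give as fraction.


Recall = retrieved_relevant / total_relevant
= 14 / 41
= 14 / (14 + 27)
= 14/41

14/41


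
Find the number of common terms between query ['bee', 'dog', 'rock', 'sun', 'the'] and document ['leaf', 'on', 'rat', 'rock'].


Query terms: ['bee', 'dog', 'rock', 'sun', 'the']
Document terms: ['leaf', 'on', 'rat', 'rock']
Common terms: ['rock']
Overlap count = 1

1


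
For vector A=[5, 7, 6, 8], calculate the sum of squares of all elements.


|A|^2 = sum of squared components
A[0]^2 = 5^2 = 25
A[1]^2 = 7^2 = 49
A[2]^2 = 6^2 = 36
A[3]^2 = 8^2 = 64
Sum = 25 + 49 + 36 + 64 = 174

174


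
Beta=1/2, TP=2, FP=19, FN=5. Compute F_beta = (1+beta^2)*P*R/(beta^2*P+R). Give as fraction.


P = TP/(TP+FP) = 2/21 = 2/21
R = TP/(TP+FN) = 2/7 = 2/7
beta^2 = 1/2^2 = 1/4
(1 + beta^2) = 5/4
Numerator = (1+beta^2)*P*R = 5/147
Denominator = beta^2*P + R = 1/42 + 2/7 = 13/42
F_beta = 10/91

10/91


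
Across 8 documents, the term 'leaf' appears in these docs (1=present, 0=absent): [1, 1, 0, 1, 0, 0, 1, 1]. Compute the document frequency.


Checking each document for 'leaf':
Doc 1: present
Doc 2: present
Doc 3: absent
Doc 4: present
Doc 5: absent
Doc 6: absent
Doc 7: present
Doc 8: present
df = sum of presences = 1 + 1 + 0 + 1 + 0 + 0 + 1 + 1 = 5

5


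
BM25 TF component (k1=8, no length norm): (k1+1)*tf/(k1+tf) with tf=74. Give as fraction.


BM25 TF component = (k1+1)*tf / (k1+tf)
k1 = 8, tf = 74
Numerator = (8+1)*74 = 666
Denominator = 8 + 74 = 82
= 666/82 = 333/41

333/41


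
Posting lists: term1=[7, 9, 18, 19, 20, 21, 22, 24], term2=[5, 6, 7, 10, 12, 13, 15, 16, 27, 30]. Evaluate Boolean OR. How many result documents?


Boolean OR: find union of posting lists
term1 docs: [7, 9, 18, 19, 20, 21, 22, 24]
term2 docs: [5, 6, 7, 10, 12, 13, 15, 16, 27, 30]
Union: [5, 6, 7, 9, 10, 12, 13, 15, 16, 18, 19, 20, 21, 22, 24, 27, 30]
|union| = 17

17


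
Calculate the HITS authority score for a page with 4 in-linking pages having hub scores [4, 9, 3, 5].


Authority = sum of hub scores of in-linkers
In-link 1: hub score = 4
In-link 2: hub score = 9
In-link 3: hub score = 3
In-link 4: hub score = 5
Authority = 4 + 9 + 3 + 5 = 21

21


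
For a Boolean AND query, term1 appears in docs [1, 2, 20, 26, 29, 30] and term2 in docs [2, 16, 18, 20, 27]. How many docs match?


Boolean AND: find intersection of posting lists
term1 docs: [1, 2, 20, 26, 29, 30]
term2 docs: [2, 16, 18, 20, 27]
Intersection: [2, 20]
|intersection| = 2

2


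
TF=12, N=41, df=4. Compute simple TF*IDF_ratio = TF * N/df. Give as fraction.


TF * (N/df)
= 12 * (41/4)
= 12 * 41/4
= 123

123


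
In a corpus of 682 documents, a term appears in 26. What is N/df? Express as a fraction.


IDF ratio = N / df
= 682 / 26
= 341/13

341/13


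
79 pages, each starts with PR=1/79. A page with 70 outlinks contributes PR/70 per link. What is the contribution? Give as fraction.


Initial PR = 1/79 = 1/79
Outlinks = 70
Contribution per link = PR / outlinks
= 1/79 / 70
= 1/5530

1/5530


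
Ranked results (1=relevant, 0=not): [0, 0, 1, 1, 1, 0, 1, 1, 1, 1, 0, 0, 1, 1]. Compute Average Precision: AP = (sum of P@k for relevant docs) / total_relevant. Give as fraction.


Computing P@k for each relevant position:
Position 1: not relevant
Position 2: not relevant
Position 3: relevant, P@3 = 1/3 = 1/3
Position 4: relevant, P@4 = 2/4 = 1/2
Position 5: relevant, P@5 = 3/5 = 3/5
Position 6: not relevant
Position 7: relevant, P@7 = 4/7 = 4/7
Position 8: relevant, P@8 = 5/8 = 5/8
Position 9: relevant, P@9 = 6/9 = 2/3
Position 10: relevant, P@10 = 7/10 = 7/10
Position 11: not relevant
Position 12: not relevant
Position 13: relevant, P@13 = 8/13 = 8/13
Position 14: relevant, P@14 = 9/14 = 9/14
Sum of P@k = 1/3 + 1/2 + 3/5 + 4/7 + 5/8 + 2/3 + 7/10 + 8/13 + 9/14 = 19127/3640
AP = 19127/3640 / 9 = 19127/32760

19127/32760


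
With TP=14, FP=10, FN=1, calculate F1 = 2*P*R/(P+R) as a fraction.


F1 = 2 * P * R / (P + R)
P = TP/(TP+FP) = 14/24 = 7/12
R = TP/(TP+FN) = 14/15 = 14/15
2 * P * R = 2 * 7/12 * 14/15 = 49/45
P + R = 7/12 + 14/15 = 91/60
F1 = 49/45 / 91/60 = 28/39

28/39


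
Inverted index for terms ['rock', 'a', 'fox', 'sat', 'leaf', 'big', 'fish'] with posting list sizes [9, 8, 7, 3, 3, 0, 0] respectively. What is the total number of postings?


Summing posting list sizes:
'rock': 9 postings
'a': 8 postings
'fox': 7 postings
'sat': 3 postings
'leaf': 3 postings
'big': 0 postings
'fish': 0 postings
Total = 9 + 8 + 7 + 3 + 3 + 0 + 0 = 30

30


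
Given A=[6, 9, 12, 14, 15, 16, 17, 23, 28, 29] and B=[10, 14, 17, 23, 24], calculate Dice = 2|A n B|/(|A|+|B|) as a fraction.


A intersect B = [14, 17, 23]
|A intersect B| = 3
|A| = 10, |B| = 5
Dice = 2*3 / (10+5)
= 6 / 15 = 2/5

2/5


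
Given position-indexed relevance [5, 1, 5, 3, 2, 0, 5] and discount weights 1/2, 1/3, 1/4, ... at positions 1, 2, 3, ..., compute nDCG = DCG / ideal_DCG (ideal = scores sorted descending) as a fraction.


Position discount weights w_i = 1/(i+1) for i=1..7:
Weights = [1/2, 1/3, 1/4, 1/5, 1/6, 1/7, 1/8]
Actual relevance: [5, 1, 5, 3, 2, 0, 5]
DCG = 5/2 + 1/3 + 5/4 + 3/5 + 2/6 + 0/7 + 5/8 = 677/120
Ideal relevance (sorted desc): [5, 5, 5, 3, 2, 1, 0]
Ideal DCG = 5/2 + 5/3 + 5/4 + 3/5 + 2/6 + 1/7 + 0/8 = 909/140
nDCG = DCG / ideal_DCG = 677/120 / 909/140 = 4739/5454

4739/5454


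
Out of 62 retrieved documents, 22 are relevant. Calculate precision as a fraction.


Precision = relevant_retrieved / total_retrieved
= 22 / 62
= 22 / (22 + 40)
= 11/31

11/31


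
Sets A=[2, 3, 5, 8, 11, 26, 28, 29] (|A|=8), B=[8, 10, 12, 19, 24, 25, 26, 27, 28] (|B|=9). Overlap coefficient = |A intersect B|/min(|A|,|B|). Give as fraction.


A intersect B = [8, 26, 28]
|A intersect B| = 3
min(|A|, |B|) = min(8, 9) = 8
Overlap = 3 / 8 = 3/8

3/8


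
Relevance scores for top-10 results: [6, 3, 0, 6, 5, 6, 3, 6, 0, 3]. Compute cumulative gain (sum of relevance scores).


Cumulative Gain = sum of relevance scores
Position 1: rel=6, running sum=6
Position 2: rel=3, running sum=9
Position 3: rel=0, running sum=9
Position 4: rel=6, running sum=15
Position 5: rel=5, running sum=20
Position 6: rel=6, running sum=26
Position 7: rel=3, running sum=29
Position 8: rel=6, running sum=35
Position 9: rel=0, running sum=35
Position 10: rel=3, running sum=38
CG = 38

38


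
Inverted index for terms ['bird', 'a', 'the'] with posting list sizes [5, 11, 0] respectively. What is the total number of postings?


Summing posting list sizes:
'bird': 5 postings
'a': 11 postings
'the': 0 postings
Total = 5 + 11 + 0 = 16

16


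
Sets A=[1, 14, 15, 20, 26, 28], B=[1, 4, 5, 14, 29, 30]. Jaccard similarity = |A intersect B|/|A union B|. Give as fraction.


A intersect B = [1, 14]
|A intersect B| = 2
A union B = [1, 4, 5, 14, 15, 20, 26, 28, 29, 30]
|A union B| = 10
Jaccard = 2/10 = 1/5

1/5


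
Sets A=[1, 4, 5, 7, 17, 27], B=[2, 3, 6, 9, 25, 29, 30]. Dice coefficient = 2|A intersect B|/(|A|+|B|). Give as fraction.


A intersect B = []
|A intersect B| = 0
|A| = 6, |B| = 7
Dice = 2*0 / (6+7)
= 0 / 13 = 0

0


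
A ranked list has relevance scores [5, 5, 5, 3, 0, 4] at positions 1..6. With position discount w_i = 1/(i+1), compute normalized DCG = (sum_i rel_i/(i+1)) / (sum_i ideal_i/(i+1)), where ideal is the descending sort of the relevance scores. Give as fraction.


Position discount weights w_i = 1/(i+1) for i=1..6:
Weights = [1/2, 1/3, 1/4, 1/5, 1/6, 1/7]
Actual relevance: [5, 5, 5, 3, 0, 4]
DCG = 5/2 + 5/3 + 5/4 + 3/5 + 0/6 + 4/7 = 2767/420
Ideal relevance (sorted desc): [5, 5, 5, 4, 3, 0]
Ideal DCG = 5/2 + 5/3 + 5/4 + 4/5 + 3/6 + 0/7 = 403/60
nDCG = DCG / ideal_DCG = 2767/420 / 403/60 = 2767/2821

2767/2821


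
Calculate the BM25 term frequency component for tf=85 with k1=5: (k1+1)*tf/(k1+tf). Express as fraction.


BM25 TF component = (k1+1)*tf / (k1+tf)
k1 = 5, tf = 85
Numerator = (5+1)*85 = 510
Denominator = 5 + 85 = 90
= 510/90 = 17/3

17/3


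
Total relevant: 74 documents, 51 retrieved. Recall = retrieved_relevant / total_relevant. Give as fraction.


Recall = retrieved_relevant / total_relevant
= 51 / 74
= 51 / (51 + 23)
= 51/74

51/74


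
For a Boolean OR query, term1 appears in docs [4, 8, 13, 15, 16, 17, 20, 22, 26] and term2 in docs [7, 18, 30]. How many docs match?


Boolean OR: find union of posting lists
term1 docs: [4, 8, 13, 15, 16, 17, 20, 22, 26]
term2 docs: [7, 18, 30]
Union: [4, 7, 8, 13, 15, 16, 17, 18, 20, 22, 26, 30]
|union| = 12

12


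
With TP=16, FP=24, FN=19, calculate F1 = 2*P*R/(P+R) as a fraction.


F1 = 2 * P * R / (P + R)
P = TP/(TP+FP) = 16/40 = 2/5
R = TP/(TP+FN) = 16/35 = 16/35
2 * P * R = 2 * 2/5 * 16/35 = 64/175
P + R = 2/5 + 16/35 = 6/7
F1 = 64/175 / 6/7 = 32/75

32/75


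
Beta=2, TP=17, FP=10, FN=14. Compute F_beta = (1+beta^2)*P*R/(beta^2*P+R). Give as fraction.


P = TP/(TP+FP) = 17/27 = 17/27
R = TP/(TP+FN) = 17/31 = 17/31
beta^2 = 2^2 = 4
(1 + beta^2) = 5
Numerator = (1+beta^2)*P*R = 1445/837
Denominator = beta^2*P + R = 68/27 + 17/31 = 2567/837
F_beta = 85/151

85/151


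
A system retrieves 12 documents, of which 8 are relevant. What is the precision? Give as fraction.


Precision = relevant_retrieved / total_retrieved
= 8 / 12
= 8 / (8 + 4)
= 2/3

2/3


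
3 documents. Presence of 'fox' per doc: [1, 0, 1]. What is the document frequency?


Checking each document for 'fox':
Doc 1: present
Doc 2: absent
Doc 3: present
df = sum of presences = 1 + 0 + 1 = 2

2


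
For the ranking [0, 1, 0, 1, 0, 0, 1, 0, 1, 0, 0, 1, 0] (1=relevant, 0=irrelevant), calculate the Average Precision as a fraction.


Computing P@k for each relevant position:
Position 1: not relevant
Position 2: relevant, P@2 = 1/2 = 1/2
Position 3: not relevant
Position 4: relevant, P@4 = 2/4 = 1/2
Position 5: not relevant
Position 6: not relevant
Position 7: relevant, P@7 = 3/7 = 3/7
Position 8: not relevant
Position 9: relevant, P@9 = 4/9 = 4/9
Position 10: not relevant
Position 11: not relevant
Position 12: relevant, P@12 = 5/12 = 5/12
Position 13: not relevant
Sum of P@k = 1/2 + 1/2 + 3/7 + 4/9 + 5/12 = 577/252
AP = 577/252 / 5 = 577/1260

577/1260


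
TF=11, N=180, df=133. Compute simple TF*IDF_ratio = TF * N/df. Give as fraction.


TF * (N/df)
= 11 * (180/133)
= 11 * 180/133
= 1980/133

1980/133


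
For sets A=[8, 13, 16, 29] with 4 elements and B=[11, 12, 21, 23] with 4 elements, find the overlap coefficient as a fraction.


A intersect B = []
|A intersect B| = 0
min(|A|, |B|) = min(4, 4) = 4
Overlap = 0 / 4 = 0

0


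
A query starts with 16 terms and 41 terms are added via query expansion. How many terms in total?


Original terms: 16
Expansion terms: 41
Total = 16 + 41 = 57

57


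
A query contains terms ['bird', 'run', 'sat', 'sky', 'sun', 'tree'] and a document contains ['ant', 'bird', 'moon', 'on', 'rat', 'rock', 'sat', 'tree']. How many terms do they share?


Query terms: ['bird', 'run', 'sat', 'sky', 'sun', 'tree']
Document terms: ['ant', 'bird', 'moon', 'on', 'rat', 'rock', 'sat', 'tree']
Common terms: ['bird', 'sat', 'tree']
Overlap count = 3

3


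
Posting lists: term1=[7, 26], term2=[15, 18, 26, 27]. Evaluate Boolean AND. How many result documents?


Boolean AND: find intersection of posting lists
term1 docs: [7, 26]
term2 docs: [15, 18, 26, 27]
Intersection: [26]
|intersection| = 1

1


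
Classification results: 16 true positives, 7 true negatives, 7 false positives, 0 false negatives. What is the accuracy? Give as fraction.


Accuracy = (TP + TN) / (TP + TN + FP + FN)
TP + TN = 16 + 7 = 23
Total = 16 + 7 + 7 + 0 = 30
Accuracy = 23 / 30 = 23/30

23/30


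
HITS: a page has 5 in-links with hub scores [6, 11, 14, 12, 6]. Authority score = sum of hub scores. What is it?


Authority = sum of hub scores of in-linkers
In-link 1: hub score = 6
In-link 2: hub score = 11
In-link 3: hub score = 14
In-link 4: hub score = 12
In-link 5: hub score = 6
Authority = 6 + 11 + 14 + 12 + 6 = 49

49


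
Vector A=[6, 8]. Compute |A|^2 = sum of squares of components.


|A|^2 = sum of squared components
A[0]^2 = 6^2 = 36
A[1]^2 = 8^2 = 64
Sum = 36 + 64 = 100

100


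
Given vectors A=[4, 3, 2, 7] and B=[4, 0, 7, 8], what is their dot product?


Dot product = sum of element-wise products
A[0]*B[0] = 4*4 = 16
A[1]*B[1] = 3*0 = 0
A[2]*B[2] = 2*7 = 14
A[3]*B[3] = 7*8 = 56
Sum = 16 + 0 + 14 + 56 = 86

86


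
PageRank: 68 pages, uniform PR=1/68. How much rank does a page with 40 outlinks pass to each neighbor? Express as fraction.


Initial PR = 1/68 = 1/68
Outlinks = 40
Contribution per link = PR / outlinks
= 1/68 / 40
= 1/2720

1/2720


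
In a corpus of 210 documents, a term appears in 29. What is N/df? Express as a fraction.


IDF ratio = N / df
= 210 / 29
= 210/29

210/29


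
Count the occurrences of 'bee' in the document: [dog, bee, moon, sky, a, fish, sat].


Document has 7 words
Scanning for 'bee':
Found at positions: [1]
Count = 1

1


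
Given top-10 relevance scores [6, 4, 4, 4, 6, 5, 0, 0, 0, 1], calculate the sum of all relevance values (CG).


Cumulative Gain = sum of relevance scores
Position 1: rel=6, running sum=6
Position 2: rel=4, running sum=10
Position 3: rel=4, running sum=14
Position 4: rel=4, running sum=18
Position 5: rel=6, running sum=24
Position 6: rel=5, running sum=29
Position 7: rel=0, running sum=29
Position 8: rel=0, running sum=29
Position 9: rel=0, running sum=29
Position 10: rel=1, running sum=30
CG = 30

30


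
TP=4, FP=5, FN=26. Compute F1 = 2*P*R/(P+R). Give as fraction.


F1 = 2 * P * R / (P + R)
P = TP/(TP+FP) = 4/9 = 4/9
R = TP/(TP+FN) = 4/30 = 2/15
2 * P * R = 2 * 4/9 * 2/15 = 16/135
P + R = 4/9 + 2/15 = 26/45
F1 = 16/135 / 26/45 = 8/39

8/39


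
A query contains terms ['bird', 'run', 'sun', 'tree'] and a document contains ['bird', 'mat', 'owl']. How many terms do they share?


Query terms: ['bird', 'run', 'sun', 'tree']
Document terms: ['bird', 'mat', 'owl']
Common terms: ['bird']
Overlap count = 1

1


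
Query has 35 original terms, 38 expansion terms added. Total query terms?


Original terms: 35
Expansion terms: 38
Total = 35 + 38 = 73

73


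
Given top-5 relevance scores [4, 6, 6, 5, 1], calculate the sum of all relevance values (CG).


Cumulative Gain = sum of relevance scores
Position 1: rel=4, running sum=4
Position 2: rel=6, running sum=10
Position 3: rel=6, running sum=16
Position 4: rel=5, running sum=21
Position 5: rel=1, running sum=22
CG = 22

22


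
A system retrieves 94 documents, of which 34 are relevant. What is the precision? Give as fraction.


Precision = relevant_retrieved / total_retrieved
= 34 / 94
= 34 / (34 + 60)
= 17/47

17/47


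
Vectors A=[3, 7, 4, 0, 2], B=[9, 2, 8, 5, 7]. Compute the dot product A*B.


Dot product = sum of element-wise products
A[0]*B[0] = 3*9 = 27
A[1]*B[1] = 7*2 = 14
A[2]*B[2] = 4*8 = 32
A[3]*B[3] = 0*5 = 0
A[4]*B[4] = 2*7 = 14
Sum = 27 + 14 + 32 + 0 + 14 = 87

87


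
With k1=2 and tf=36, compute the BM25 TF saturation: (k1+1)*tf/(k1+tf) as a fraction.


BM25 TF component = (k1+1)*tf / (k1+tf)
k1 = 2, tf = 36
Numerator = (2+1)*36 = 108
Denominator = 2 + 36 = 38
= 108/38 = 54/19

54/19


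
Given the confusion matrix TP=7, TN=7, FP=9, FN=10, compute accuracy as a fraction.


Accuracy = (TP + TN) / (TP + TN + FP + FN)
TP + TN = 7 + 7 = 14
Total = 7 + 7 + 9 + 10 = 33
Accuracy = 14 / 33 = 14/33

14/33


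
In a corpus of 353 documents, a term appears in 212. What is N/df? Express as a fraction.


IDF ratio = N / df
= 353 / 212
= 353/212

353/212


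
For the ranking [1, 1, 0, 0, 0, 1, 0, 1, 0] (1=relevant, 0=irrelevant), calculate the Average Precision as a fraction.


Computing P@k for each relevant position:
Position 1: relevant, P@1 = 1/1 = 1
Position 2: relevant, P@2 = 2/2 = 1
Position 3: not relevant
Position 4: not relevant
Position 5: not relevant
Position 6: relevant, P@6 = 3/6 = 1/2
Position 7: not relevant
Position 8: relevant, P@8 = 4/8 = 1/2
Position 9: not relevant
Sum of P@k = 1 + 1 + 1/2 + 1/2 = 3
AP = 3 / 4 = 3/4

3/4


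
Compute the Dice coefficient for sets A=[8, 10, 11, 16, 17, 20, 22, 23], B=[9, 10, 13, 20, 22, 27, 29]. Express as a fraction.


A intersect B = [10, 20, 22]
|A intersect B| = 3
|A| = 8, |B| = 7
Dice = 2*3 / (8+7)
= 6 / 15 = 2/5

2/5


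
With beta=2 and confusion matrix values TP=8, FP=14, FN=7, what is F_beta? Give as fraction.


P = TP/(TP+FP) = 8/22 = 4/11
R = TP/(TP+FN) = 8/15 = 8/15
beta^2 = 2^2 = 4
(1 + beta^2) = 5
Numerator = (1+beta^2)*P*R = 32/33
Denominator = beta^2*P + R = 16/11 + 8/15 = 328/165
F_beta = 20/41

20/41


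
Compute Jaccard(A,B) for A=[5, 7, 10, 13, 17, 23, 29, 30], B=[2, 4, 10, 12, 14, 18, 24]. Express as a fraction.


A intersect B = [10]
|A intersect B| = 1
A union B = [2, 4, 5, 7, 10, 12, 13, 14, 17, 18, 23, 24, 29, 30]
|A union B| = 14
Jaccard = 1/14 = 1/14

1/14


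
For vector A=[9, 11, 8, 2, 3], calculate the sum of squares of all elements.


|A|^2 = sum of squared components
A[0]^2 = 9^2 = 81
A[1]^2 = 11^2 = 121
A[2]^2 = 8^2 = 64
A[3]^2 = 2^2 = 4
A[4]^2 = 3^2 = 9
Sum = 81 + 121 + 64 + 4 + 9 = 279

279


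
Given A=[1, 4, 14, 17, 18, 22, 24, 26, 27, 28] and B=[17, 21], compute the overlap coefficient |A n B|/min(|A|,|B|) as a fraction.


A intersect B = [17]
|A intersect B| = 1
min(|A|, |B|) = min(10, 2) = 2
Overlap = 1 / 2 = 1/2

1/2


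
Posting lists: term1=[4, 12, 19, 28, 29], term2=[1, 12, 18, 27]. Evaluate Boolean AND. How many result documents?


Boolean AND: find intersection of posting lists
term1 docs: [4, 12, 19, 28, 29]
term2 docs: [1, 12, 18, 27]
Intersection: [12]
|intersection| = 1

1


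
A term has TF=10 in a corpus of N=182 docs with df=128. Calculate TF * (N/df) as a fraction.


TF * (N/df)
= 10 * (182/128)
= 10 * 91/64
= 455/32

455/32


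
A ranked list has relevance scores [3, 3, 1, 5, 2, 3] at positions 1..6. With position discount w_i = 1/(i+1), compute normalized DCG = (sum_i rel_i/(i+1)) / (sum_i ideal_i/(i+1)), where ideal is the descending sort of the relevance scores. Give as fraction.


Position discount weights w_i = 1/(i+1) for i=1..6:
Weights = [1/2, 1/3, 1/4, 1/5, 1/6, 1/7]
Actual relevance: [3, 3, 1, 5, 2, 3]
DCG = 3/2 + 3/3 + 1/4 + 5/5 + 2/6 + 3/7 = 379/84
Ideal relevance (sorted desc): [5, 3, 3, 3, 2, 1]
Ideal DCG = 5/2 + 3/3 + 3/4 + 3/5 + 2/6 + 1/7 = 2237/420
nDCG = DCG / ideal_DCG = 379/84 / 2237/420 = 1895/2237

1895/2237


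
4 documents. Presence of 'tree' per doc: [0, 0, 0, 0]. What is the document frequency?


Checking each document for 'tree':
Doc 1: absent
Doc 2: absent
Doc 3: absent
Doc 4: absent
df = sum of presences = 0 + 0 + 0 + 0 = 0

0


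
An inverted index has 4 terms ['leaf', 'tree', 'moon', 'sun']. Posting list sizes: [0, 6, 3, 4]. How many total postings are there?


Summing posting list sizes:
'leaf': 0 postings
'tree': 6 postings
'moon': 3 postings
'sun': 4 postings
Total = 0 + 6 + 3 + 4 = 13

13


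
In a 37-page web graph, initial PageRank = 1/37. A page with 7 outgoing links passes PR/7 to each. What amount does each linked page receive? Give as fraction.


Initial PR = 1/37 = 1/37
Outlinks = 7
Contribution per link = PR / outlinks
= 1/37 / 7
= 1/259

1/259


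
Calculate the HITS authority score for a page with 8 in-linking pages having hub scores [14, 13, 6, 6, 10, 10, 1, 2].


Authority = sum of hub scores of in-linkers
In-link 1: hub score = 14
In-link 2: hub score = 13
In-link 3: hub score = 6
In-link 4: hub score = 6
In-link 5: hub score = 10
In-link 6: hub score = 10
In-link 7: hub score = 1
In-link 8: hub score = 2
Authority = 14 + 13 + 6 + 6 + 10 + 10 + 1 + 2 = 62

62


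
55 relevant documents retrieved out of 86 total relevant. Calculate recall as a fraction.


Recall = retrieved_relevant / total_relevant
= 55 / 86
= 55 / (55 + 31)
= 55/86

55/86


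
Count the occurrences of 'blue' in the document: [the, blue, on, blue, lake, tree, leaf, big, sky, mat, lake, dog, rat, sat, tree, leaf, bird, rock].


Document has 18 words
Scanning for 'blue':
Found at positions: [1, 3]
Count = 2

2


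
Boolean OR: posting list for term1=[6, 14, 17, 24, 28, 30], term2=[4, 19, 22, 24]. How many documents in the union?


Boolean OR: find union of posting lists
term1 docs: [6, 14, 17, 24, 28, 30]
term2 docs: [4, 19, 22, 24]
Union: [4, 6, 14, 17, 19, 22, 24, 28, 30]
|union| = 9

9


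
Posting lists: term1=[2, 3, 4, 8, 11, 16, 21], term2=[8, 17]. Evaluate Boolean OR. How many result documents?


Boolean OR: find union of posting lists
term1 docs: [2, 3, 4, 8, 11, 16, 21]
term2 docs: [8, 17]
Union: [2, 3, 4, 8, 11, 16, 17, 21]
|union| = 8

8


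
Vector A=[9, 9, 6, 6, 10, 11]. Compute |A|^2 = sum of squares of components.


|A|^2 = sum of squared components
A[0]^2 = 9^2 = 81
A[1]^2 = 9^2 = 81
A[2]^2 = 6^2 = 36
A[3]^2 = 6^2 = 36
A[4]^2 = 10^2 = 100
A[5]^2 = 11^2 = 121
Sum = 81 + 81 + 36 + 36 + 100 + 121 = 455

455


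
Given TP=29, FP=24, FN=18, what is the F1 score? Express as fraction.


F1 = 2 * P * R / (P + R)
P = TP/(TP+FP) = 29/53 = 29/53
R = TP/(TP+FN) = 29/47 = 29/47
2 * P * R = 2 * 29/53 * 29/47 = 1682/2491
P + R = 29/53 + 29/47 = 2900/2491
F1 = 1682/2491 / 2900/2491 = 29/50

29/50


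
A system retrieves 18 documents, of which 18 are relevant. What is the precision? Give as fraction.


Precision = relevant_retrieved / total_retrieved
= 18 / 18
= 18 / (18 + 0)
= 1

1


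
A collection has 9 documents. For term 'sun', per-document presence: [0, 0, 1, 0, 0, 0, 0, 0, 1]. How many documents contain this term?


Checking each document for 'sun':
Doc 1: absent
Doc 2: absent
Doc 3: present
Doc 4: absent
Doc 5: absent
Doc 6: absent
Doc 7: absent
Doc 8: absent
Doc 9: present
df = sum of presences = 0 + 0 + 1 + 0 + 0 + 0 + 0 + 0 + 1 = 2

2


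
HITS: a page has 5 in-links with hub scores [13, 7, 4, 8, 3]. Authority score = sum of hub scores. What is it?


Authority = sum of hub scores of in-linkers
In-link 1: hub score = 13
In-link 2: hub score = 7
In-link 3: hub score = 4
In-link 4: hub score = 8
In-link 5: hub score = 3
Authority = 13 + 7 + 4 + 8 + 3 = 35

35


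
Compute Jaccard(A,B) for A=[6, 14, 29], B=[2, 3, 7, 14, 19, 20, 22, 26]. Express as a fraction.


A intersect B = [14]
|A intersect B| = 1
A union B = [2, 3, 6, 7, 14, 19, 20, 22, 26, 29]
|A union B| = 10
Jaccard = 1/10 = 1/10

1/10


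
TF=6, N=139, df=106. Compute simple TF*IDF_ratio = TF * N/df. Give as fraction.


TF * (N/df)
= 6 * (139/106)
= 6 * 139/106
= 417/53

417/53


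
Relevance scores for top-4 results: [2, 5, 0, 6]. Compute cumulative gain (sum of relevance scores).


Cumulative Gain = sum of relevance scores
Position 1: rel=2, running sum=2
Position 2: rel=5, running sum=7
Position 3: rel=0, running sum=7
Position 4: rel=6, running sum=13
CG = 13

13


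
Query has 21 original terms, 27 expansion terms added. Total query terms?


Original terms: 21
Expansion terms: 27
Total = 21 + 27 = 48

48


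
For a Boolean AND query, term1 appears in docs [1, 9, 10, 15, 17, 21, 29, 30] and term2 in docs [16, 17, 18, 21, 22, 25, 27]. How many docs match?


Boolean AND: find intersection of posting lists
term1 docs: [1, 9, 10, 15, 17, 21, 29, 30]
term2 docs: [16, 17, 18, 21, 22, 25, 27]
Intersection: [17, 21]
|intersection| = 2

2


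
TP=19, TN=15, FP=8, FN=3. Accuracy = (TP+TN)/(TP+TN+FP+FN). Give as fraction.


Accuracy = (TP + TN) / (TP + TN + FP + FN)
TP + TN = 19 + 15 = 34
Total = 19 + 15 + 8 + 3 = 45
Accuracy = 34 / 45 = 34/45

34/45


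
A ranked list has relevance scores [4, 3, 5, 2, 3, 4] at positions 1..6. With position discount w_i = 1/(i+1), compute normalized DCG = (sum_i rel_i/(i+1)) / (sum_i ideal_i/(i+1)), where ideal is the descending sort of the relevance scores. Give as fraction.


Position discount weights w_i = 1/(i+1) for i=1..6:
Weights = [1/2, 1/3, 1/4, 1/5, 1/6, 1/7]
Actual relevance: [4, 3, 5, 2, 3, 4]
DCG = 4/2 + 3/3 + 5/4 + 2/5 + 3/6 + 4/7 = 801/140
Ideal relevance (sorted desc): [5, 4, 4, 3, 3, 2]
Ideal DCG = 5/2 + 4/3 + 4/4 + 3/5 + 3/6 + 2/7 = 653/105
nDCG = DCG / ideal_DCG = 801/140 / 653/105 = 2403/2612

2403/2612


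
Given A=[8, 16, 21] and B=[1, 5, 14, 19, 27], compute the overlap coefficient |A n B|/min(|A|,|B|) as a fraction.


A intersect B = []
|A intersect B| = 0
min(|A|, |B|) = min(3, 5) = 3
Overlap = 0 / 3 = 0

0


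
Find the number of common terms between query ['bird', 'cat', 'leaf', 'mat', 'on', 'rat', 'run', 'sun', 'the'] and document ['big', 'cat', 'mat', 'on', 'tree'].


Query terms: ['bird', 'cat', 'leaf', 'mat', 'on', 'rat', 'run', 'sun', 'the']
Document terms: ['big', 'cat', 'mat', 'on', 'tree']
Common terms: ['cat', 'mat', 'on']
Overlap count = 3

3


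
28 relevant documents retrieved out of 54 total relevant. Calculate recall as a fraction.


Recall = retrieved_relevant / total_relevant
= 28 / 54
= 28 / (28 + 26)
= 14/27

14/27


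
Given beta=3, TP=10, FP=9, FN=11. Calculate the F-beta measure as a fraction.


P = TP/(TP+FP) = 10/19 = 10/19
R = TP/(TP+FN) = 10/21 = 10/21
beta^2 = 3^2 = 9
(1 + beta^2) = 10
Numerator = (1+beta^2)*P*R = 1000/399
Denominator = beta^2*P + R = 90/19 + 10/21 = 2080/399
F_beta = 25/52

25/52


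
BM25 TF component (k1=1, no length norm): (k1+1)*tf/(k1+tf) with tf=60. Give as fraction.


BM25 TF component = (k1+1)*tf / (k1+tf)
k1 = 1, tf = 60
Numerator = (1+1)*60 = 120
Denominator = 1 + 60 = 61
= 120/61 = 120/61

120/61


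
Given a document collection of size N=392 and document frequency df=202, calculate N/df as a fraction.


IDF ratio = N / df
= 392 / 202
= 196/101

196/101


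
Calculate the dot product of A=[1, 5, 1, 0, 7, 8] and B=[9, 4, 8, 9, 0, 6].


Dot product = sum of element-wise products
A[0]*B[0] = 1*9 = 9
A[1]*B[1] = 5*4 = 20
A[2]*B[2] = 1*8 = 8
A[3]*B[3] = 0*9 = 0
A[4]*B[4] = 7*0 = 0
A[5]*B[5] = 8*6 = 48
Sum = 9 + 20 + 8 + 0 + 0 + 48 = 85

85


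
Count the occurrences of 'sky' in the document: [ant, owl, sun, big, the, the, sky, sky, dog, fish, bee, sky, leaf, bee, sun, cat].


Document has 16 words
Scanning for 'sky':
Found at positions: [6, 7, 11]
Count = 3

3


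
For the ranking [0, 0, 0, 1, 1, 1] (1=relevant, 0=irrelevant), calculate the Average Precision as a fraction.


Computing P@k for each relevant position:
Position 1: not relevant
Position 2: not relevant
Position 3: not relevant
Position 4: relevant, P@4 = 1/4 = 1/4
Position 5: relevant, P@5 = 2/5 = 2/5
Position 6: relevant, P@6 = 3/6 = 1/2
Sum of P@k = 1/4 + 2/5 + 1/2 = 23/20
AP = 23/20 / 3 = 23/60

23/60


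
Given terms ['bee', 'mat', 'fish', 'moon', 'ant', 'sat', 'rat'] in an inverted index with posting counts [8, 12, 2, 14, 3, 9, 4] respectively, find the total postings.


Summing posting list sizes:
'bee': 8 postings
'mat': 12 postings
'fish': 2 postings
'moon': 14 postings
'ant': 3 postings
'sat': 9 postings
'rat': 4 postings
Total = 8 + 12 + 2 + 14 + 3 + 9 + 4 = 52

52


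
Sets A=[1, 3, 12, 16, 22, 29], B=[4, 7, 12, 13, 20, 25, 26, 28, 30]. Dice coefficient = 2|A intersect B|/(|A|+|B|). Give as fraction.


A intersect B = [12]
|A intersect B| = 1
|A| = 6, |B| = 9
Dice = 2*1 / (6+9)
= 2 / 15 = 2/15

2/15


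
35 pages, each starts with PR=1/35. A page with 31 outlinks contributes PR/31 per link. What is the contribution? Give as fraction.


Initial PR = 1/35 = 1/35
Outlinks = 31
Contribution per link = PR / outlinks
= 1/35 / 31
= 1/1085

1/1085


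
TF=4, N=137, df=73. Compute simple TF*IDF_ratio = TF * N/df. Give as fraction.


TF * (N/df)
= 4 * (137/73)
= 4 * 137/73
= 548/73

548/73


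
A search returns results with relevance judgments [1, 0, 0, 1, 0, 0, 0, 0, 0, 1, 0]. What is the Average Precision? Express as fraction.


Computing P@k for each relevant position:
Position 1: relevant, P@1 = 1/1 = 1
Position 2: not relevant
Position 3: not relevant
Position 4: relevant, P@4 = 2/4 = 1/2
Position 5: not relevant
Position 6: not relevant
Position 7: not relevant
Position 8: not relevant
Position 9: not relevant
Position 10: relevant, P@10 = 3/10 = 3/10
Position 11: not relevant
Sum of P@k = 1 + 1/2 + 3/10 = 9/5
AP = 9/5 / 3 = 3/5

3/5


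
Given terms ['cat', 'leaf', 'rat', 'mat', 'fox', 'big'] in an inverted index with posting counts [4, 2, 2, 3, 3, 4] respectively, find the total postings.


Summing posting list sizes:
'cat': 4 postings
'leaf': 2 postings
'rat': 2 postings
'mat': 3 postings
'fox': 3 postings
'big': 4 postings
Total = 4 + 2 + 2 + 3 + 3 + 4 = 18

18


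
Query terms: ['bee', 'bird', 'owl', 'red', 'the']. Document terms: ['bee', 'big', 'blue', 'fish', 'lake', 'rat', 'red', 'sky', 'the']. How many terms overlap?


Query terms: ['bee', 'bird', 'owl', 'red', 'the']
Document terms: ['bee', 'big', 'blue', 'fish', 'lake', 'rat', 'red', 'sky', 'the']
Common terms: ['bee', 'red', 'the']
Overlap count = 3

3


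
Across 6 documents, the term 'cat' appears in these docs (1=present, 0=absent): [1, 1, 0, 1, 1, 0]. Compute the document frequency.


Checking each document for 'cat':
Doc 1: present
Doc 2: present
Doc 3: absent
Doc 4: present
Doc 5: present
Doc 6: absent
df = sum of presences = 1 + 1 + 0 + 1 + 1 + 0 = 4

4


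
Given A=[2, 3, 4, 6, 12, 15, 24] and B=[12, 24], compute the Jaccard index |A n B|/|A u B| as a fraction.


A intersect B = [12, 24]
|A intersect B| = 2
A union B = [2, 3, 4, 6, 12, 15, 24]
|A union B| = 7
Jaccard = 2/7 = 2/7

2/7


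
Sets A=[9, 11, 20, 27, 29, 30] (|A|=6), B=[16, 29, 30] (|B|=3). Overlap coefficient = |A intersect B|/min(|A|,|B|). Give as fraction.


A intersect B = [29, 30]
|A intersect B| = 2
min(|A|, |B|) = min(6, 3) = 3
Overlap = 2 / 3 = 2/3

2/3


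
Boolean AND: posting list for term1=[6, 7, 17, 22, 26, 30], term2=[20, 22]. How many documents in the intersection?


Boolean AND: find intersection of posting lists
term1 docs: [6, 7, 17, 22, 26, 30]
term2 docs: [20, 22]
Intersection: [22]
|intersection| = 1

1


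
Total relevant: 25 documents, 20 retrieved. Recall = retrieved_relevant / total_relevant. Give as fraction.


Recall = retrieved_relevant / total_relevant
= 20 / 25
= 20 / (20 + 5)
= 4/5

4/5


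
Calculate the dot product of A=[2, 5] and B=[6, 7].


Dot product = sum of element-wise products
A[0]*B[0] = 2*6 = 12
A[1]*B[1] = 5*7 = 35
Sum = 12 + 35 = 47

47


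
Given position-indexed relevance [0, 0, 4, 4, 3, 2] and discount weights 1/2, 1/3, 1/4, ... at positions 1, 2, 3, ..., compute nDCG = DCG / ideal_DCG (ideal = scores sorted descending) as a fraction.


Position discount weights w_i = 1/(i+1) for i=1..6:
Weights = [1/2, 1/3, 1/4, 1/5, 1/6, 1/7]
Actual relevance: [0, 0, 4, 4, 3, 2]
DCG = 0/2 + 0/3 + 4/4 + 4/5 + 3/6 + 2/7 = 181/70
Ideal relevance (sorted desc): [4, 4, 3, 2, 0, 0]
Ideal DCG = 4/2 + 4/3 + 3/4 + 2/5 + 0/6 + 0/7 = 269/60
nDCG = DCG / ideal_DCG = 181/70 / 269/60 = 1086/1883

1086/1883


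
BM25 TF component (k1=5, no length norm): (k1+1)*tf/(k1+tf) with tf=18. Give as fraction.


BM25 TF component = (k1+1)*tf / (k1+tf)
k1 = 5, tf = 18
Numerator = (5+1)*18 = 108
Denominator = 5 + 18 = 23
= 108/23 = 108/23

108/23


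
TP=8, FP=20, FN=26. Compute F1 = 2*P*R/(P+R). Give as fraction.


F1 = 2 * P * R / (P + R)
P = TP/(TP+FP) = 8/28 = 2/7
R = TP/(TP+FN) = 8/34 = 4/17
2 * P * R = 2 * 2/7 * 4/17 = 16/119
P + R = 2/7 + 4/17 = 62/119
F1 = 16/119 / 62/119 = 8/31

8/31


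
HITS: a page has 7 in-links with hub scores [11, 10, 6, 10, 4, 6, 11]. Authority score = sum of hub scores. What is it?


Authority = sum of hub scores of in-linkers
In-link 1: hub score = 11
In-link 2: hub score = 10
In-link 3: hub score = 6
In-link 4: hub score = 10
In-link 5: hub score = 4
In-link 6: hub score = 6
In-link 7: hub score = 11
Authority = 11 + 10 + 6 + 10 + 4 + 6 + 11 = 58

58


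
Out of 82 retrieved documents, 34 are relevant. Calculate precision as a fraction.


Precision = relevant_retrieved / total_retrieved
= 34 / 82
= 34 / (34 + 48)
= 17/41

17/41


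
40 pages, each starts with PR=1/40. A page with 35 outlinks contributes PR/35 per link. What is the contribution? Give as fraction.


Initial PR = 1/40 = 1/40
Outlinks = 35
Contribution per link = PR / outlinks
= 1/40 / 35
= 1/1400

1/1400


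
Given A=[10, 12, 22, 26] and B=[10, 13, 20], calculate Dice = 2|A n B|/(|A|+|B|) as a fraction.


A intersect B = [10]
|A intersect B| = 1
|A| = 4, |B| = 3
Dice = 2*1 / (4+3)
= 2 / 7 = 2/7

2/7
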